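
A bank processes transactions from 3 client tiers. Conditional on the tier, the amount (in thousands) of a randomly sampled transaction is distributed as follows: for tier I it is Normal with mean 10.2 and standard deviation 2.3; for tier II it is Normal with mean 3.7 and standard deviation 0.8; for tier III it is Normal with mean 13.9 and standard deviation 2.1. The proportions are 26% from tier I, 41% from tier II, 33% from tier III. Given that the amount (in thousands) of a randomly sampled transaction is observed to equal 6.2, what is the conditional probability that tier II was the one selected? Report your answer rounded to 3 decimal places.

Likelihoods f(6.2 | ·): I: 0.03823; II: 0.00377782; III: 0.0002287.
Posterior ∝ prior × likelihood. Numerator for II: 0.41·0.00377782 = 0.00154891.
Normalizing constant: 0.26·0.03823 + 0.41·0.00377782 + 0.33·0.0002287 = 0.0115642.
P(II | observation) = 0.00154891 / 0.0115642 = 0.13394.

0.134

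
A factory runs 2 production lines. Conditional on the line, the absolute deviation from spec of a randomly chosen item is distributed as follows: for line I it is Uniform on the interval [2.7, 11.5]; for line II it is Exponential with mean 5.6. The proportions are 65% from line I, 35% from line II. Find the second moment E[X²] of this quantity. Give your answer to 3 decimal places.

58.913

For each component E[X²] = Var + (mean)², giving I: 56.8633; II: 62.72.
Overall E[X²] = 0.65·56.8633 + 0.35·62.72 = 58.9132.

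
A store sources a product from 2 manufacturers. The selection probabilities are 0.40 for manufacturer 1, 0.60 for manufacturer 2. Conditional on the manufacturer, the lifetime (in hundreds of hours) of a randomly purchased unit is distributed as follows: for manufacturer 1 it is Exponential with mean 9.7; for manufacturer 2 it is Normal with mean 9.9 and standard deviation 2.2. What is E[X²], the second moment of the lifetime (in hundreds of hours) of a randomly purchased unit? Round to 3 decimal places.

For each component E[X²] = Var + (mean)², giving 1: 188.18; 2: 102.85.
Overall E[X²] = 0.4·188.18 + 0.6·102.85 = 136.982.

136.982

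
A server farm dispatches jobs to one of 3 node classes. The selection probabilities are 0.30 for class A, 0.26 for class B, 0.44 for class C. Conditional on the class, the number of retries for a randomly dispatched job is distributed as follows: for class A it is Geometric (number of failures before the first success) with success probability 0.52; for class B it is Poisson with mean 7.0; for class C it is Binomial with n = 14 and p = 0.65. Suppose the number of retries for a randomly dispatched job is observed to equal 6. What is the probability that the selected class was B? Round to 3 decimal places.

0.614

Likelihoods P(X=6 | ·): A: 0.00635991; B: 0.149003; C: 0.0510011.
Posterior ∝ prior × likelihood. Numerator for B: 0.26·0.149003 = 0.0387407.
Normalizing constant: 0.3·0.00635991 + 0.26·0.149003 + 0.44·0.0510011 = 0.0630892.
P(B | observation) = 0.0387407 / 0.0630892 = 0.614063.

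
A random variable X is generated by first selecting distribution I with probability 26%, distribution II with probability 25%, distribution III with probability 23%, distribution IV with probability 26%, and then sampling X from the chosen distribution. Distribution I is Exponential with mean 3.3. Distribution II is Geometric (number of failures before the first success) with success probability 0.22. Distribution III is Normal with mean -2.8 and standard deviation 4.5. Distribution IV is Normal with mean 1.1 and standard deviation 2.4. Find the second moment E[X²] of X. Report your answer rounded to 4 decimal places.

21.1072

For each component E[X²] = Var + (mean)², giving I: 21.78; II: 28.686; III: 28.09; IV: 6.97.
Overall E[X²] = 0.26·21.78 + 0.25·28.686 + 0.23·28.09 + 0.26·6.97 = 21.1072.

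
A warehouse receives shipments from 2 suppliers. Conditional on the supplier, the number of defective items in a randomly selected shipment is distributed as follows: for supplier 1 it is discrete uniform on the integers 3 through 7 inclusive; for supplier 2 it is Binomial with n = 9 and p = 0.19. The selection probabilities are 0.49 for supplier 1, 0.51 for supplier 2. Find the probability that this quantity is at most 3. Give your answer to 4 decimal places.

Conditional on each supplier, P(X ≤ 3): 1: 0.2; 2: 0.926991.
By total probability, P(X ≤ 3) = 0.49·0.2 + 0.51·0.926991 = 0.570766.

0.5708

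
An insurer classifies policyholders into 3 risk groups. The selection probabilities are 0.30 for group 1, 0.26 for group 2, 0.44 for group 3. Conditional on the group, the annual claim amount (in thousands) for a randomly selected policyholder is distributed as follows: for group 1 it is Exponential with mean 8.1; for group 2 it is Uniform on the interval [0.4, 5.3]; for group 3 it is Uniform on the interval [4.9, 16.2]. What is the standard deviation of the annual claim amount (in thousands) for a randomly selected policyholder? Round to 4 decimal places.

5.8830

Per component, 1: μ=8.1, E[X²]=131.22; 2: μ=2.85, E[X²]=10.1233; 3: μ=10.55, E[X²]=121.943.
E[X] = 0.3·8.1 + 0.26·2.85 + 0.44·10.55 = 7.813.
E[X²] = 0.3·131.22 + 0.26·10.1233 + 0.44·121.943 = 95.6531.
Var(X) = E[X²] − (E[X])² = 95.6531 − 61.043 = 34.6102.
SD(X) = √34.6102 = 5.88304.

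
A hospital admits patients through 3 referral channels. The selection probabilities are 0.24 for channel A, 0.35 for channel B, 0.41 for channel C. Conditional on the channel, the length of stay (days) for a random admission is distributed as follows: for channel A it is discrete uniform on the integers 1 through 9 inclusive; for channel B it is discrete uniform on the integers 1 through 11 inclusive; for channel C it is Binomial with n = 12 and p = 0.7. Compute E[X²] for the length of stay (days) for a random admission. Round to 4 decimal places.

53.6628

For each component E[X²] = Var + (mean)², giving A: 31.6667; B: 46; C: 73.08.
Overall E[X²] = 0.24·31.6667 + 0.35·46 + 0.41·73.08 = 53.6628.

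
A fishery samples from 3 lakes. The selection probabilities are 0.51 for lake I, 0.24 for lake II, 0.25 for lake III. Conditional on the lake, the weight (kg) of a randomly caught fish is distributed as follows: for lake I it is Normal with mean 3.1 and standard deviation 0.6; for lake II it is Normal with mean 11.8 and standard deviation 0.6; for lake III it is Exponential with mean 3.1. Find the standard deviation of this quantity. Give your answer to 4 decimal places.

Per component, I: μ=3.1, E[X²]=9.97; II: μ=11.8, E[X²]=139.6; III: μ=3.1, E[X²]=19.22.
E[X] = 0.51·3.1 + 0.24·11.8 + 0.25·3.1 = 5.188.
E[X²] = 0.51·9.97 + 0.24·139.6 + 0.25·19.22 = 43.3937.
Var(X) = E[X²] − (E[X])² = 43.3937 − 26.9153 = 16.4784.
SD(X) = √16.4784 = 4.05935.

4.0594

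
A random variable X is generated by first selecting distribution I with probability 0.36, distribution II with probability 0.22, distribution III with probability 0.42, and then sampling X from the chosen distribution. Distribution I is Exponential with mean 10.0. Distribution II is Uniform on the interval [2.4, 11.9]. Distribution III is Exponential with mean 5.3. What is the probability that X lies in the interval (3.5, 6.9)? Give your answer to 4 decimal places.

0.2546

Conditional on each component, P(3.5 < X < 6.9): I: 0.203112; II: 0.357895; III: 0.244638.
By total probability, P(3.5 < X < 6.9) = 0.36·0.203112 + 0.22·0.357895 + 0.42·0.244638 = 0.254605.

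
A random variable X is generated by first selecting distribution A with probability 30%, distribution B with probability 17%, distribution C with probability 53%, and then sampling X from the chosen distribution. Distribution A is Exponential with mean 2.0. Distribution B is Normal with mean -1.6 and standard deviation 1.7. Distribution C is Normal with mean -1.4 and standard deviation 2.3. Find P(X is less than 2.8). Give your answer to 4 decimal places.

Conditional on each component, P(X < 2.8): A: 0.753403; B: 0.995177; C: 0.966081.
By total probability, P(X < 2.8) = 0.3·0.753403 + 0.17·0.995177 + 0.53·0.966081 = 0.907224.

0.9072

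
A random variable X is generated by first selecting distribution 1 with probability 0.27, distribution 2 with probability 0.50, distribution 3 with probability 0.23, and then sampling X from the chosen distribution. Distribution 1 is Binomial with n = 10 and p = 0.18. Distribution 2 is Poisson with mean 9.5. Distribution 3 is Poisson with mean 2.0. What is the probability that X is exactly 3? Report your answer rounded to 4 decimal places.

0.0940

Conditional on each component, P(X = 3): 1: 0.17446; 2: 0.010696; 3: 0.180447.
By total probability, P(X = 3) = 0.27·0.17446 + 0.5·0.010696 + 0.23·0.180447 = 0.093955.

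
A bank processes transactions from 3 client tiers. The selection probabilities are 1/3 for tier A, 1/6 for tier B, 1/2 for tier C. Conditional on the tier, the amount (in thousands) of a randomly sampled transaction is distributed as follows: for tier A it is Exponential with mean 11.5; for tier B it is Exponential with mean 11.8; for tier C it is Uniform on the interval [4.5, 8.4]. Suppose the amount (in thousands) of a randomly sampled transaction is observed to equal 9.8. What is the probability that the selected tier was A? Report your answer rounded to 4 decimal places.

0.6676

Likelihoods f(9.8 | ·): A: 0.0370858; B: 0.0369345; C: 0.
Posterior ∝ prior × likelihood. Numerator for A: 0.333333·0.0370858 = 0.0123619.
Normalizing constant: 0.333333·0.0370858 + 0.166667·0.0369345 + 0.5·0 = 0.0185177.
P(A | observation) = 0.0123619 / 0.0185177 = 0.667574.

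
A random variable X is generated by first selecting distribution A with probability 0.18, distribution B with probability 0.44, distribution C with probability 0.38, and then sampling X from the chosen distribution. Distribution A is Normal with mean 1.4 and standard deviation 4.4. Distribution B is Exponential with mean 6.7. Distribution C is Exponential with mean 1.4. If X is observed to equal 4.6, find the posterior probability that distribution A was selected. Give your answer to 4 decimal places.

Likelihoods f(4.6 | ·): A: 0.0695989; B: 0.0751195; C: 0.0267242.
Posterior ∝ prior × likelihood. Numerator for A: 0.18·0.0695989 = 0.0125278.
Normalizing constant: 0.18·0.0695989 + 0.44·0.0751195 + 0.38·0.0267242 = 0.0557356.
P(A | observation) = 0.0125278 / 0.0557356 = 0.224772.

0.2248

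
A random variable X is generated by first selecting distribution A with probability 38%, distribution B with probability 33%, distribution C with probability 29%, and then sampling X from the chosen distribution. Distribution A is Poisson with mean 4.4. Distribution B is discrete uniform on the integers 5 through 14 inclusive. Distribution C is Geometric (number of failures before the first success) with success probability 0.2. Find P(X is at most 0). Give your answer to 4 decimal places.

Conditional on each component, P(X ≤ 0): A: 0.0122773; B: 0; C: 0.2.
By total probability, P(X ≤ 0) = 0.38·0.0122773 + 0.33·0 + 0.29·0.2 = 0.0626654.

0.0627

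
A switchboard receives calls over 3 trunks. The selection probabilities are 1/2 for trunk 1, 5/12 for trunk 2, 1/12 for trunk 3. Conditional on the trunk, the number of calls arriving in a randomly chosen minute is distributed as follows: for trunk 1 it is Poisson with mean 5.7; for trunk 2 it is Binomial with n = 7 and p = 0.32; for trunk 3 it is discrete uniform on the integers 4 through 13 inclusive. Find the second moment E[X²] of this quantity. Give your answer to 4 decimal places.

For each component E[X²] = Var + (mean)², giving 1: 38.19; 2: 6.5408; 3: 80.5.
Overall E[X²] = 0.5·38.19 + 0.416667·6.5408 + 0.0833333·80.5 = 28.5287.

28.5287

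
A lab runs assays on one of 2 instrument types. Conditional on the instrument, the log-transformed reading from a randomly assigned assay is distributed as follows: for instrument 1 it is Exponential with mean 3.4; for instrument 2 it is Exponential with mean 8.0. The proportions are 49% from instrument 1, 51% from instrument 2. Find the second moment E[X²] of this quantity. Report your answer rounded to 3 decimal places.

For each component E[X²] = Var + (mean)², giving 1: 23.12; 2: 128.
Overall E[X²] = 0.49·23.12 + 0.51·128 = 76.6088.

76.609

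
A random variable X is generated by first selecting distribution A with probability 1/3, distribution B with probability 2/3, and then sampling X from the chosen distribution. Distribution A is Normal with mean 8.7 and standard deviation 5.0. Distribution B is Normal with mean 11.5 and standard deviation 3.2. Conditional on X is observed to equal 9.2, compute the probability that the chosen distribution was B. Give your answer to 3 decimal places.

0.708

Likelihoods f(9.2 | ·): A: 0.0793905; B: 0.0962901.
Posterior ∝ prior × likelihood. Numerator for B: 0.666667·0.0962901 = 0.0641934.
Normalizing constant: 0.333333·0.0793905 + 0.666667·0.0962901 = 0.0906569.
P(B | observation) = 0.0641934 / 0.0906569 = 0.708092.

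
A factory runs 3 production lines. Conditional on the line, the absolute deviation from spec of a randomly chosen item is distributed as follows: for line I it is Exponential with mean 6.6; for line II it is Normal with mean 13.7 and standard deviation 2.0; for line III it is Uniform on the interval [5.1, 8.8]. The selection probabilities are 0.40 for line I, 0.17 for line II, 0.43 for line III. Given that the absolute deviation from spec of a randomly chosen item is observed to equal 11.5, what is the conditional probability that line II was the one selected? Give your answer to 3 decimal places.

0.636

Likelihoods f(11.5 | ·): I: 0.0265296; II: 0.108926; III: 0.
Posterior ∝ prior × likelihood. Numerator for II: 0.17·0.108926 = 0.0185174.
Normalizing constant: 0.4·0.0265296 + 0.17·0.108926 + 0.43·0 = 0.0291293.
P(II | observation) = 0.0185174 / 0.0291293 = 0.635698.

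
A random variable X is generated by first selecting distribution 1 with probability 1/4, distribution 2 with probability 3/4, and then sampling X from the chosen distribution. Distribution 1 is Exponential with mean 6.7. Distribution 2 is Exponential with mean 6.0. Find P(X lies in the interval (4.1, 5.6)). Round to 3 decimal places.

Conditional on each component, P(4.1 < X < 5.6): 1: 0.108779; 2: 0.11169.
By total probability, P(4.1 < X < 5.6) = 0.25·0.108779 + 0.75·0.11169 = 0.110963.

0.111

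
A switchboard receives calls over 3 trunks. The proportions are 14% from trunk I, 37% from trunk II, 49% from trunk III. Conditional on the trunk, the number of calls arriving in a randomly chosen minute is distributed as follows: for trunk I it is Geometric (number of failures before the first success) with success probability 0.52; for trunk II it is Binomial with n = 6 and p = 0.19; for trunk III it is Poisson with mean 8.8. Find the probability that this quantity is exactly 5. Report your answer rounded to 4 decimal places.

0.0348

Conditional on each trunk, P(X = 5): I: 0.0132498; II: 0.00120338; III: 0.0662889.
By total probability, P(X = 5) = 0.14·0.0132498 + 0.37·0.00120338 + 0.49·0.0662889 = 0.0347818.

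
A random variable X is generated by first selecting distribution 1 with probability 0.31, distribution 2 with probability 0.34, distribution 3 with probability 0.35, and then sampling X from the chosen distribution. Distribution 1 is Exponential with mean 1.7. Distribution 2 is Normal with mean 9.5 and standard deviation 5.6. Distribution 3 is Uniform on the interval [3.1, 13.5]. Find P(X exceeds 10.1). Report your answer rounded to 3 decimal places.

Conditional on each component, P(X > 10.1): 1: 0.00262893; 2: 0.457338; 3: 0.326923.
By total probability, P(X > 10.1) = 0.31·0.00262893 + 0.34·0.457338 + 0.35·0.326923 = 0.270733.

0.271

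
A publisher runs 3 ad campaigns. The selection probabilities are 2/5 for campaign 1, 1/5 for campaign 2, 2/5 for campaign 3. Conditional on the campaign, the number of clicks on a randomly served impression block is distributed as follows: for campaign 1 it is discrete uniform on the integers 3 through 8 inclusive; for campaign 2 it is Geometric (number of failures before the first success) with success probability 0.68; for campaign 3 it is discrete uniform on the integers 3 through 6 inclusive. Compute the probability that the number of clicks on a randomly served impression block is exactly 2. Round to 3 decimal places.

0.014

Conditional on each campaign, P(X = 2): 1: 0; 2: 0.069632; 3: 0.
By total probability, P(X = 2) = 0.4·0 + 0.2·0.069632 + 0.4·0 = 0.0139264.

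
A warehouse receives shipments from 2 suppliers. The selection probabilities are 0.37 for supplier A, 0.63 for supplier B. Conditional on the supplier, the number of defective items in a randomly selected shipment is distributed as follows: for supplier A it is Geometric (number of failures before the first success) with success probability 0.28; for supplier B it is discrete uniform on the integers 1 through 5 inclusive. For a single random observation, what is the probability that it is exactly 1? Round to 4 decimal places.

0.2006

Conditional on each supplier, P(X = 1): A: 0.2016; B: 0.2.
By total probability, P(X = 1) = 0.37·0.2016 + 0.63·0.2 = 0.200592.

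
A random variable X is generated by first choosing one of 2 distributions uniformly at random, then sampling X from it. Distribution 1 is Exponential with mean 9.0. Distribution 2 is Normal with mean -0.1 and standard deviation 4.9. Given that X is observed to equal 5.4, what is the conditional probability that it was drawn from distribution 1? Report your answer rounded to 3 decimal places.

0.584

Likelihoods f(5.4 | ·): 1: 0.0609791; 2: 0.0433643.
Posterior ∝ prior × likelihood. Numerator for 1: 0.5·0.0609791 = 0.0304895.
Normalizing constant: 0.5·0.0609791 + 0.5·0.0433643 = 0.0521717.
P(1 | observation) = 0.0304895 / 0.0521717 = 0.584408.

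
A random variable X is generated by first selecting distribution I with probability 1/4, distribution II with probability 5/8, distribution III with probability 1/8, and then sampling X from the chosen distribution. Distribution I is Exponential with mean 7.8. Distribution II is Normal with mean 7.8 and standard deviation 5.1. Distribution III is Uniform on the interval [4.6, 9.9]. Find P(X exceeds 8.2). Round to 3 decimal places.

0.420

Conditional on each component, P(X > 8.2): I: 0.349489; II: 0.468742; III: 0.320755.
By total probability, P(X > 8.2) = 0.25·0.349489 + 0.625·0.468742 + 0.125·0.320755 = 0.420431.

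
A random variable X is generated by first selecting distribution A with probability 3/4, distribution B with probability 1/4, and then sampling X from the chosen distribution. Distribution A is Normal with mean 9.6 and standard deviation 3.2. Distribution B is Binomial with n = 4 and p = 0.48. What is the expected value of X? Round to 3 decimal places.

Component means — A: 9.6; B: 1.92.
E[X] = 0.75·9.6 + 0.25·1.92 = 7.68.

7.680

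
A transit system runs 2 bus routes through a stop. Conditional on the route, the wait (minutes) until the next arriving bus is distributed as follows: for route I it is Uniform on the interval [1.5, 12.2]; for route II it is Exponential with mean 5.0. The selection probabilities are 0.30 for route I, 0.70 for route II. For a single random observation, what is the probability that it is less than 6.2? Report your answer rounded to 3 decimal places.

Conditional on each route, P(X < 6.2): I: 0.439252; II: 0.710616.
By total probability, P(X < 6.2) = 0.3·0.439252 + 0.7·0.710616 = 0.629207.

0.629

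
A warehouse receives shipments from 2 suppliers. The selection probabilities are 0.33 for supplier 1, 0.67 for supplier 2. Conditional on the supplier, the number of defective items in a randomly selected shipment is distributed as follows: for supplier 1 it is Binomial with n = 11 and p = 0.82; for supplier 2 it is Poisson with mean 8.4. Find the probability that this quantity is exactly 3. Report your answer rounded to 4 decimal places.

0.0149

Conditional on each supplier, P(X = 3): 1: 0.000100255; 2: 0.0222133.
By total probability, P(X = 3) = 0.33·0.000100255 + 0.67·0.0222133 = 0.014916.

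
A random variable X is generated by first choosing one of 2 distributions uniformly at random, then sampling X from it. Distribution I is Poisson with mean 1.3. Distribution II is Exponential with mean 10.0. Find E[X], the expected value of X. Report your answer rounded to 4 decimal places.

Component means — I: 1.3; II: 10.
E[X] = 0.5·1.3 + 0.5·10 = 5.65.

5.6500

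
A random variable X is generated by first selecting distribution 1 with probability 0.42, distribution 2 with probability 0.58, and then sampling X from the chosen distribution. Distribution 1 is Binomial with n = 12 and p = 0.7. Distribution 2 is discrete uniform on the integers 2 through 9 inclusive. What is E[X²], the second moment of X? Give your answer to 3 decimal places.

51.284

For each component E[X²] = Var + (mean)², giving 1: 73.08; 2: 35.5.
Overall E[X²] = 0.42·73.08 + 0.58·35.5 = 51.2836.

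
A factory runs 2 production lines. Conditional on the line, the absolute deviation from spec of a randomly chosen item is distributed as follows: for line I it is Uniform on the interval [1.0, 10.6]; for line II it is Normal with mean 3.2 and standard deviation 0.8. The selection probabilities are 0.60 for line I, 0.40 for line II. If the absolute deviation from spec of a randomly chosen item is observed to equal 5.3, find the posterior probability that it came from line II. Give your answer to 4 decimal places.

0.0924

Likelihoods f(5.3 | ·): I: 0.104167; II: 0.0159052.
Posterior ∝ prior × likelihood. Numerator for II: 0.4·0.0159052 = 0.00636209.
Normalizing constant: 0.6·0.104167 + 0.4·0.0159052 = 0.0688621.
P(II | observation) = 0.00636209 / 0.0688621 = 0.0923889.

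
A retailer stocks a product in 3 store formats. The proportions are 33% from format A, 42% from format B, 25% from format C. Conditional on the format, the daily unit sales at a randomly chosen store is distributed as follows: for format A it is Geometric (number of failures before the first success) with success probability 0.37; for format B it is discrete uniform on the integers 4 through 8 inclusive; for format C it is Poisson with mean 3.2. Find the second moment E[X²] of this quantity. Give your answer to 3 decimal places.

For each component E[X²] = Var + (mean)², giving A: 7.5011; B: 38; C: 13.44.
Overall E[X²] = 0.33·7.5011 + 0.42·38 + 0.25·13.44 = 21.7954.

21.795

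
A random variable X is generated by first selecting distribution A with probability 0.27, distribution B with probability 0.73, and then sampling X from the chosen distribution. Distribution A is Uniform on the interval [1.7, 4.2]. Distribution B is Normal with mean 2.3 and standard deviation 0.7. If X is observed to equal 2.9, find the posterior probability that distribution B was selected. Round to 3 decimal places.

0.727

Likelihoods f(2.9 | ·): A: 0.4; B: 0.394707.
Posterior ∝ prior × likelihood. Numerator for B: 0.73·0.394707 = 0.288136.
Normalizing constant: 0.27·0.4 + 0.73·0.394707 = 0.396136.
P(B | observation) = 0.288136 / 0.396136 = 0.727367.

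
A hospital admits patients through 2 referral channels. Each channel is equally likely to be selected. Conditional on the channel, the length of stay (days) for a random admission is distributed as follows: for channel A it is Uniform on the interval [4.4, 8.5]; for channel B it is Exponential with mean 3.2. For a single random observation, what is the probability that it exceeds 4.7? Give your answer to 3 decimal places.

0.579

Conditional on each channel, P(X > 4.7): A: 0.926829; B: 0.230213.
By total probability, P(X > 4.7) = 0.5·0.926829 + 0.5·0.230213 = 0.578521.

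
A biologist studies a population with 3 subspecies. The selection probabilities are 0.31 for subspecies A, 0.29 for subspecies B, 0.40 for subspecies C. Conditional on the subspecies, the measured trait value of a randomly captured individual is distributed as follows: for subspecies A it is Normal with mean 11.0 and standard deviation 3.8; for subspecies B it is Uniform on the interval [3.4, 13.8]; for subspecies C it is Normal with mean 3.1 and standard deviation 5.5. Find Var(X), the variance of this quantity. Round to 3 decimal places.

30.956

Per component, A: μ=11, E[X²]=135.44; B: μ=8.6, E[X²]=82.9733; C: μ=3.1, E[X²]=39.86.
E[X] = 0.31·11 + 0.29·8.6 + 0.4·3.1 = 7.144.
E[X²] = 0.31·135.44 + 0.29·82.9733 + 0.4·39.86 = 81.9927.
Var(X) = E[X²] − (E[X])² = 81.9927 − 51.0367 = 30.9559.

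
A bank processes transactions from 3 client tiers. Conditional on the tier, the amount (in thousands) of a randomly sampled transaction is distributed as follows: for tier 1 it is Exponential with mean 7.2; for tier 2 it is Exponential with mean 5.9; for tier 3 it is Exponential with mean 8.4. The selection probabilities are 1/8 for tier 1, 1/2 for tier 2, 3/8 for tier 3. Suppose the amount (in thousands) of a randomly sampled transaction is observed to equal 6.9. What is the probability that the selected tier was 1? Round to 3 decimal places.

Likelihoods f(6.9 | ·): 1: 0.0532683; 2: 0.0526313; 3: 0.0523575.
Posterior ∝ prior × likelihood. Numerator for 1: 0.125·0.0532683 = 0.00665853.
Normalizing constant: 0.125·0.0532683 + 0.5·0.0526313 + 0.375·0.0523575 = 0.0526083.
P(1 | observation) = 0.00665853 / 0.0526083 = 0.126568.

0.127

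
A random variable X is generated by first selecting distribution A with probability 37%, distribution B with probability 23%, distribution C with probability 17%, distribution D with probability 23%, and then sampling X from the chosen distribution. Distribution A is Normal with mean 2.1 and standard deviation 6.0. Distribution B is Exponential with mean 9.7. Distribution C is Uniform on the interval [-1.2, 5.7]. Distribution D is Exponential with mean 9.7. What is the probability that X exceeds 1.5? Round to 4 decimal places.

0.6973

Conditional on each component, P(X > 1.5): A: 0.539828; B: 0.856724; C: 0.608696; D: 0.856724.
By total probability, P(X > 1.5) = 0.37·0.539828 + 0.23·0.856724 + 0.17·0.608696 + 0.23·0.856724 = 0.697308.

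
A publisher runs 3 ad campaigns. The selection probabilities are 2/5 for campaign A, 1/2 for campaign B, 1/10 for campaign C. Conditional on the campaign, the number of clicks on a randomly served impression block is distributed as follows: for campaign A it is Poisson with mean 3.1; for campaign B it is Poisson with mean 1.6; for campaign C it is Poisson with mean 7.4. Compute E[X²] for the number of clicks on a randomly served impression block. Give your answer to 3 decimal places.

13.380

For each component E[X²] = Var + (mean)², giving A: 12.71; B: 4.16; C: 62.16.
Overall E[X²] = 0.4·12.71 + 0.5·4.16 + 0.1·62.16 = 13.38.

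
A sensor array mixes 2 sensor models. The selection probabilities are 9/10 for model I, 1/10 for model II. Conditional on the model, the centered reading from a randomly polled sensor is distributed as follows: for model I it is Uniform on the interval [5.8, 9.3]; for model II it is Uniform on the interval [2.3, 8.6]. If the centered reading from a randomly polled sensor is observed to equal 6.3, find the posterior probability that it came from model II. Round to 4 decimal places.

0.0581

Likelihoods f(6.3 | ·): I: 0.285714; II: 0.15873.
Posterior ∝ prior × likelihood. Numerator for II: 0.1·0.15873 = 0.015873.
Normalizing constant: 0.9·0.285714 + 0.1·0.15873 = 0.273016.
P(II | observation) = 0.015873 / 0.273016 = 0.0581395.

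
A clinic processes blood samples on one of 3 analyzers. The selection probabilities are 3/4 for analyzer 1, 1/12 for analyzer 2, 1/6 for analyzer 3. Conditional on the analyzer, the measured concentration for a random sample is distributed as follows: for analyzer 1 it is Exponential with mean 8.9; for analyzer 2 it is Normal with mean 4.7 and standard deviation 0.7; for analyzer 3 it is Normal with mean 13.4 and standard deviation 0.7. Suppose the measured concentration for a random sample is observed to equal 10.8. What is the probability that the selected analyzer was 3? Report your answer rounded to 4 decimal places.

0.0038

Likelihoods f(10.8 | ·): 1: 0.0333888; 2: 1.84466e-17; 3: 0.000575528.
Posterior ∝ prior × likelihood. Numerator for 3: 0.166667·0.000575528 = 9.59213e-05.
Normalizing constant: 0.75·0.0333888 + 0.0833333·1.84466e-17 + 0.166667·0.000575528 = 0.0251375.
P(3 | observation) = 9.59213e-05 / 0.0251375 = 0.00381586.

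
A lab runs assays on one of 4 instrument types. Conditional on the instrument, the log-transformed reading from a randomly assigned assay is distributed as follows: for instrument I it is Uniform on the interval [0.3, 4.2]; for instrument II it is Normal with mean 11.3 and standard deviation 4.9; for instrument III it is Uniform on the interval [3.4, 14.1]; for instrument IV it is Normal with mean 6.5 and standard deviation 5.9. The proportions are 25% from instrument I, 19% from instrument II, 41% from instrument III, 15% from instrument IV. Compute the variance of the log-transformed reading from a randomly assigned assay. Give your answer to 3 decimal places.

Per component, I: μ=2.25, E[X²]=6.33; II: μ=11.3, E[X²]=151.7; III: μ=8.75, E[X²]=86.1033; IV: μ=6.5, E[X²]=77.06.
E[X] = 0.25·2.25 + 0.19·11.3 + 0.41·8.75 + 0.15·6.5 = 7.272.
E[X²] = 0.25·6.33 + 0.19·151.7 + 0.41·86.1033 + 0.15·77.06 = 77.2669.
Var(X) = E[X²] − (E[X])² = 77.2669 − 52.882 = 24.3849.

24.385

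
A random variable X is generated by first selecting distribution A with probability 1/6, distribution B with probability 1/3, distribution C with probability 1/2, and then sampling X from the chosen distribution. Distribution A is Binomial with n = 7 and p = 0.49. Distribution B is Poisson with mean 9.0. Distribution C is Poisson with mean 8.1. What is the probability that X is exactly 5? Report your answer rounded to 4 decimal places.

0.0901

Conditional on each component, P(X = 5): A: 0.154291; B: 0.0607269; C: 0.088198.
By total probability, P(X = 5) = 0.166667·0.154291 + 0.333333·0.0607269 + 0.5·0.088198 = 0.0900564.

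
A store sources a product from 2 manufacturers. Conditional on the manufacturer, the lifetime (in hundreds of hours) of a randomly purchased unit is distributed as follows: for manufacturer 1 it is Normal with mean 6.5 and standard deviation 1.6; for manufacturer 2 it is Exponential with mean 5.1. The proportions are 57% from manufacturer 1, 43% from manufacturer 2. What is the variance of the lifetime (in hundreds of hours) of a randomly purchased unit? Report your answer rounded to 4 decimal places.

13.1239

Per component, 1: μ=6.5, E[X²]=44.81; 2: μ=5.1, E[X²]=52.02.
E[X] = 0.57·6.5 + 0.43·5.1 = 5.898.
E[X²] = 0.57·44.81 + 0.43·52.02 = 47.9103.
Var(X) = E[X²] − (E[X])² = 47.9103 − 34.7864 = 13.1239.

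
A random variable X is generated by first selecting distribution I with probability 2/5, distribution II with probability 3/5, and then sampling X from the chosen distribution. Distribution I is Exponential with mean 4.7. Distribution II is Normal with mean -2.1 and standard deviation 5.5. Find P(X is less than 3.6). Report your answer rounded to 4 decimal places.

0.7240

Conditional on each component, P(X < 3.6): I: 0.535111; II: 0.849984.
By total probability, P(X < 3.6) = 0.4·0.535111 + 0.6·0.849984 = 0.724035.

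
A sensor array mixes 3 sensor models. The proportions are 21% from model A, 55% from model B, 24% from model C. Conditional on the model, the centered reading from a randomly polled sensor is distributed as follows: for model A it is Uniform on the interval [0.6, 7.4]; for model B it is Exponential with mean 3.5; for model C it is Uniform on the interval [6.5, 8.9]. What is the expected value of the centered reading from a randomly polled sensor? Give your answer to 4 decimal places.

4.6130

Component means — A: 4; B: 3.5; C: 7.7.
E[X] = 0.21·4 + 0.55·3.5 + 0.24·7.7 = 4.613.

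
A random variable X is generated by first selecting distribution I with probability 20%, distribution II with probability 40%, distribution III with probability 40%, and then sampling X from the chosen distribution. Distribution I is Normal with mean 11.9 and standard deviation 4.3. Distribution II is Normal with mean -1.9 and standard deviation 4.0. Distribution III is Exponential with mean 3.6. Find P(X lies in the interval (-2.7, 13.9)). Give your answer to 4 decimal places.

0.7590

Conditional on each component, P(-2.7 < X < 13.9): I: 0.678733; II: 0.579221; III: 0.978955.
By total probability, P(-2.7 < X < 13.9) = 0.2·0.678733 + 0.4·0.579221 + 0.4·0.978955 = 0.759017.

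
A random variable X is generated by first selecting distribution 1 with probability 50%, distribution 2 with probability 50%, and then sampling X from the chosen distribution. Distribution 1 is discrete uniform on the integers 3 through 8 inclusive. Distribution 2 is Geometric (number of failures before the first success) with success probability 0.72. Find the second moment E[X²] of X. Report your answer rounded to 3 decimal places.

16.929

For each component E[X²] = Var + (mean)², giving 1: 33.1667; 2: 0.691358.
Overall E[X²] = 0.5·33.1667 + 0.5·0.691358 = 16.929.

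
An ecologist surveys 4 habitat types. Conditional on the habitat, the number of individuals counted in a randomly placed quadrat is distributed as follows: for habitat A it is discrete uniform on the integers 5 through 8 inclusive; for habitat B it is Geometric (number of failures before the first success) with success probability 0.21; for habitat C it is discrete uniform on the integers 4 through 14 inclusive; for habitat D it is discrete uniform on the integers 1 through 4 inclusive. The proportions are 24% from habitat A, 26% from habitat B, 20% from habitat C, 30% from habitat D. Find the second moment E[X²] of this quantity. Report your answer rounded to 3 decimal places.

39.227

For each component E[X²] = Var + (mean)², giving A: 43.5; B: 32.0658; C: 91; D: 7.5.
Overall E[X²] = 0.24·43.5 + 0.26·32.0658 + 0.2·91 + 0.3·7.5 = 39.2271.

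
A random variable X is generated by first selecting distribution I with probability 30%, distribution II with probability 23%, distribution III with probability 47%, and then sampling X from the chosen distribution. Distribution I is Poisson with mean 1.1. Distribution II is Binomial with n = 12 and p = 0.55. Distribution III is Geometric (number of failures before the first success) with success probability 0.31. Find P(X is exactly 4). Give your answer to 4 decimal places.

Conditional on each component, P(X = 4): I: 0.0203065; II: 0.0761651; III: 0.0702681.
By total probability, P(X = 4) = 0.3·0.0203065 + 0.23·0.0761651 + 0.47·0.0702681 = 0.0566359.

0.0566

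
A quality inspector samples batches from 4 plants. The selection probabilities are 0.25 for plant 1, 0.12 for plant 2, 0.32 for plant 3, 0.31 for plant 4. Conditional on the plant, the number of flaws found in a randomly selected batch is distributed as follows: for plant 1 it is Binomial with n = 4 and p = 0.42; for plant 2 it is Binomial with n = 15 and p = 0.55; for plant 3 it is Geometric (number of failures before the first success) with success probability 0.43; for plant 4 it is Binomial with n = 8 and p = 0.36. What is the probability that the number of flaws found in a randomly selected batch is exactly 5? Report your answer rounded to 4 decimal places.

0.0420

Conditional on each plant, P(X = 5): 1: 0; 2: 0.0514629; 3: 0.0258728; 4: 0.0887647.
By total probability, P(X = 5) = 0.25·0 + 0.12·0.0514629 + 0.32·0.0258728 + 0.31·0.0887647 = 0.0419719.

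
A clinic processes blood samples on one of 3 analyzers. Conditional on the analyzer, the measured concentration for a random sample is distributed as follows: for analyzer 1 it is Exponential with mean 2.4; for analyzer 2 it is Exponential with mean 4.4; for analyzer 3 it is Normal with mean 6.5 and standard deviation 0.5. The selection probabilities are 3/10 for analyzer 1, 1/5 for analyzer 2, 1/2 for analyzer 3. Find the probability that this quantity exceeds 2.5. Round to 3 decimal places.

0.719

Conditional on each analyzer, P(X > 2.5): 1: 0.352866; 2: 0.566555; 3: 1.
By total probability, P(X > 2.5) = 0.3·0.352866 + 0.2·0.566555 + 0.5·1 = 0.719171.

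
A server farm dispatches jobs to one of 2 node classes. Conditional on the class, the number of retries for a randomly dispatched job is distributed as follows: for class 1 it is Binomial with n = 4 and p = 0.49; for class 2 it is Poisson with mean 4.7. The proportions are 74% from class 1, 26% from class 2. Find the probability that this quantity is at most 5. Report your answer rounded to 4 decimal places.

Conditional on each class, P(X ≤ 5): 1: 1; 2: 0.668438.
By total probability, P(X ≤ 5) = 0.74·1 + 0.26·0.668438 = 0.913794.

0.9138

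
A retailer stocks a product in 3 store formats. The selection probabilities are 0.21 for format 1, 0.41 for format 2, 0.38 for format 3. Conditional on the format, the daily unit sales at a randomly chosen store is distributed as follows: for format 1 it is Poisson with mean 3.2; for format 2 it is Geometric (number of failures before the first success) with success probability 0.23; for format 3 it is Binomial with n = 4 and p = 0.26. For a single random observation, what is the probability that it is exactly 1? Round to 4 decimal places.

0.2601

Conditional on each format, P(X = 1): 1: 0.130439; 2: 0.1771; 3: 0.421433.
By total probability, P(X = 1) = 0.21·0.130439 + 0.41·0.1771 + 0.38·0.421433 = 0.260148.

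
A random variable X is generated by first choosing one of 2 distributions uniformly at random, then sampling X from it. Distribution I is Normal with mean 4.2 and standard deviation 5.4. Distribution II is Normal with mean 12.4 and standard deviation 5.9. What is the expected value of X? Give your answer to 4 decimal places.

Component means — I: 4.2; II: 12.4.
E[X] = 0.5·4.2 + 0.5·12.4 = 8.3.

8.3000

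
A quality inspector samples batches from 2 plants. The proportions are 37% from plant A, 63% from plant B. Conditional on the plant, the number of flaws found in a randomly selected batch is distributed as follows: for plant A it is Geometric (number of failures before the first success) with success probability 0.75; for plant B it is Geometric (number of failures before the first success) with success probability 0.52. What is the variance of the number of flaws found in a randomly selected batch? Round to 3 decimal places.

Per component, A: μ=0.333333, E[X²]=0.555556; B: μ=0.923077, E[X²]=2.62722.
E[X] = 0.37·0.333333 + 0.63·0.923077 = 0.704872.
E[X²] = 0.37·0.555556 + 0.63·2.62722 = 1.8607.
Var(X) = E[X²] − (E[X])² = 1.8607 − 0.496844 = 1.36386.

1.364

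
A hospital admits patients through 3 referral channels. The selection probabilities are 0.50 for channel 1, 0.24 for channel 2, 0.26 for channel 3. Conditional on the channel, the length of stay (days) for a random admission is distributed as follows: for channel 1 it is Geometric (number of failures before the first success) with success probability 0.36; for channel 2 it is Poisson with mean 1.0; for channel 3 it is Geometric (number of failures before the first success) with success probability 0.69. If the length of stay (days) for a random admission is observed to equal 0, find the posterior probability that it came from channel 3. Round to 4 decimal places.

Likelihoods P(X=0 | ·): 1: 0.36; 2: 0.367879; 3: 0.69.
Posterior ∝ prior × likelihood. Numerator for 3: 0.26·0.69 = 0.1794.
Normalizing constant: 0.5·0.36 + 0.24·0.367879 + 0.26·0.69 = 0.447691.
P(3 | observation) = 0.1794 / 0.447691 = 0.400723.

0.4007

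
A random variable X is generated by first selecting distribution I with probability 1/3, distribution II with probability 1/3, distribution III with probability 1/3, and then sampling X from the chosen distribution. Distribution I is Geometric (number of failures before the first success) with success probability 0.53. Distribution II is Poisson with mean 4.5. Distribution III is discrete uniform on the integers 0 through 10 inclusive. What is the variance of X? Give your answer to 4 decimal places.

8.7493

Per component, I: μ=0.886792, E[X²]=2.45959; II: μ=4.5, E[X²]=24.75; III: μ=5, E[X²]=35.
E[X] = 0.333333·0.886792 + 0.333333·4.5 + 0.333333·5 = 3.46226.
E[X²] = 0.333333·2.45959 + 0.333333·24.75 + 0.333333·35 = 20.7365.
Var(X) = E[X²] − (E[X])² = 20.7365 − 11.9873 = 8.74926.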